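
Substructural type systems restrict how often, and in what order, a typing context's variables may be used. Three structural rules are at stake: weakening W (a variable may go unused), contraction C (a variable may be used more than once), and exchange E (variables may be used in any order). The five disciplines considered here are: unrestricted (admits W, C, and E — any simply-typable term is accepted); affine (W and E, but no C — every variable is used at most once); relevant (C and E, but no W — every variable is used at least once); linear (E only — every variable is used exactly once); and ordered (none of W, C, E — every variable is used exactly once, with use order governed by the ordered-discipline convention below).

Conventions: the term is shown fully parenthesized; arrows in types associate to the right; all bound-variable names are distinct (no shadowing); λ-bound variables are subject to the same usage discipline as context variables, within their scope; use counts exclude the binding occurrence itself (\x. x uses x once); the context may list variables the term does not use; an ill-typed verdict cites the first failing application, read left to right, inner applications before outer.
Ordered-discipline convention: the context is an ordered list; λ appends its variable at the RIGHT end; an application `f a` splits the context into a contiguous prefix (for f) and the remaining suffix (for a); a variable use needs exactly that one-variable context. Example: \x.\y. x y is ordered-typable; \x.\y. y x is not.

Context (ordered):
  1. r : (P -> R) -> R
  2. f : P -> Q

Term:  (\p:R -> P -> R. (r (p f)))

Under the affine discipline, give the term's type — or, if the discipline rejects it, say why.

not well-typed under affine — the type mismatch rejects it
counts: r: 1; f: 1; p (λ-bound): 1
order of uses: r, p, f
typing: ill-typed: a function awaiting R gets P -> Q
all disciplines: ordered ✗ · linear ✗ · affine ✗ · relevant ✗ · unrestricted ✗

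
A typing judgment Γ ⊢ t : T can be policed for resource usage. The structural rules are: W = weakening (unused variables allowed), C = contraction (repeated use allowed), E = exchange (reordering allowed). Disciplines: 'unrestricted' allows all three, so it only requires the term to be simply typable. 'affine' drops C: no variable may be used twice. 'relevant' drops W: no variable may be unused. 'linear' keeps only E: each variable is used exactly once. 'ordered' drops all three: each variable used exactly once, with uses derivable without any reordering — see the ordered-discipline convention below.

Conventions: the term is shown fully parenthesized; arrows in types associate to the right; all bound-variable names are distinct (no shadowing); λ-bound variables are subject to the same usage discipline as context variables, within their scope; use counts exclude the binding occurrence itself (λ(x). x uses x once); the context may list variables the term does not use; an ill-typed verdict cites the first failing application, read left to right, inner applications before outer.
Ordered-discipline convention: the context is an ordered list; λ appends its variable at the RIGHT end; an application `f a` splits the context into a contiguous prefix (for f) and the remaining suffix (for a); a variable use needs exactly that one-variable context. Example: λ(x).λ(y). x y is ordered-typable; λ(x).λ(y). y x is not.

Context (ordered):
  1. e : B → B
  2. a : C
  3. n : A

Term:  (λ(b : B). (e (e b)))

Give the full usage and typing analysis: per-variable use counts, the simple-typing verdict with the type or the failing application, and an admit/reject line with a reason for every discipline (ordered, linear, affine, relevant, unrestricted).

usage: e: 2×, a: 0×, n: 0×, b (bound): 1×
left-to-right use order: e, e, b
typing: well-typed at B → B
ordered ✗ (repeated use of e ×2; a, n never used (weakening))
linear ✗ (repeated use of e ×2; a, n never used (weakening))
affine ✗ (repeated use of e ×2)
relevant ✗ (a, n never used (weakening))
unrestricted ✓ (simply typable at B → B; W, C, E all held)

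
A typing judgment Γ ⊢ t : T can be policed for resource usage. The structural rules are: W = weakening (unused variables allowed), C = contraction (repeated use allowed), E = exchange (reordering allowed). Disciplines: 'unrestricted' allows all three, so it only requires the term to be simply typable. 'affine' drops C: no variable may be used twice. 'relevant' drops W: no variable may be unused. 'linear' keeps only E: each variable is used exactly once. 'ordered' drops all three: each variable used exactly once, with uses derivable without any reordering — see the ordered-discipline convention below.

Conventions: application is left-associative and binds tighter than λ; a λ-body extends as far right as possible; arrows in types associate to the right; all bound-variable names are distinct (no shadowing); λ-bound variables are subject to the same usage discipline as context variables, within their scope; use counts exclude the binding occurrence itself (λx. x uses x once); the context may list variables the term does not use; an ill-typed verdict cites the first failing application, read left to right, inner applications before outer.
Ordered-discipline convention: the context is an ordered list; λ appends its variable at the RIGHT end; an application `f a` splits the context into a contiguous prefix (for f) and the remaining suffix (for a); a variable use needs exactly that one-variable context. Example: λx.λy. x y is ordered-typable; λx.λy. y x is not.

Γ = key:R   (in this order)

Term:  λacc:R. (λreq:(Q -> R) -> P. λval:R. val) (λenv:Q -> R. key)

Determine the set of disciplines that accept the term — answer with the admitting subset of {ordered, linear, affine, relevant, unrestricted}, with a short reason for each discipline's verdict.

admitted in: none
usage: key ×1; acc [bound] ×0; req [bound] ×0; val [bound] ×1; env [bound] ×0
order of uses: val, key
typing: ill-typed: argument of type (Q -> R) -> R where (Q -> R) -> P is required
ordered: ✗, fails simple typing
linear: ✗, a type mismatch blocks all five
affine: ✗, the type mismatch rejects it
relevant: ✗, not simply typable
unrestricted: ✗, fails simple typing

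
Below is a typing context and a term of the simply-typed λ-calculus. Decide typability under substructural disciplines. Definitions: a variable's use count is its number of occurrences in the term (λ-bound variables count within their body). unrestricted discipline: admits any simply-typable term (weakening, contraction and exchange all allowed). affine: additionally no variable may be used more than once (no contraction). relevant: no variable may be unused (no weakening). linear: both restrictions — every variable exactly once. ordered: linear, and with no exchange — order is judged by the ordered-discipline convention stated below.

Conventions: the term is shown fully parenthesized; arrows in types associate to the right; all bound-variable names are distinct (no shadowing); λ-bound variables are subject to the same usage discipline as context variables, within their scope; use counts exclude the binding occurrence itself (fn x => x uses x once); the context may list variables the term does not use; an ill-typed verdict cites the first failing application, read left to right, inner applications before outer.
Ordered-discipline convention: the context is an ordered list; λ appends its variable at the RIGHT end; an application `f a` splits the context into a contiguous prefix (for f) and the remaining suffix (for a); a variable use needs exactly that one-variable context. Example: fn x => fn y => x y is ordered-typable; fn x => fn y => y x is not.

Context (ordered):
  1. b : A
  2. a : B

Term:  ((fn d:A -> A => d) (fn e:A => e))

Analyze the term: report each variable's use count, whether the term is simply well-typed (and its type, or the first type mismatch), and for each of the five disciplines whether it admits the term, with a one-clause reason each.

use counts: b: 0; a: 0; d (bound): 1; e (bound): 1
use order (left to right): d, e
typing: well-typed — term : A -> A
ordered: ✗, needs weakening: b, a unused
linear: ✗, needs weakening: b, a unused
affine: ✓, at most one use each (b, a, d, e)
relevant: ✗, needs weakening: b, a unused
unrestricted: ✓, simply typable at A -> A; W, C, E all held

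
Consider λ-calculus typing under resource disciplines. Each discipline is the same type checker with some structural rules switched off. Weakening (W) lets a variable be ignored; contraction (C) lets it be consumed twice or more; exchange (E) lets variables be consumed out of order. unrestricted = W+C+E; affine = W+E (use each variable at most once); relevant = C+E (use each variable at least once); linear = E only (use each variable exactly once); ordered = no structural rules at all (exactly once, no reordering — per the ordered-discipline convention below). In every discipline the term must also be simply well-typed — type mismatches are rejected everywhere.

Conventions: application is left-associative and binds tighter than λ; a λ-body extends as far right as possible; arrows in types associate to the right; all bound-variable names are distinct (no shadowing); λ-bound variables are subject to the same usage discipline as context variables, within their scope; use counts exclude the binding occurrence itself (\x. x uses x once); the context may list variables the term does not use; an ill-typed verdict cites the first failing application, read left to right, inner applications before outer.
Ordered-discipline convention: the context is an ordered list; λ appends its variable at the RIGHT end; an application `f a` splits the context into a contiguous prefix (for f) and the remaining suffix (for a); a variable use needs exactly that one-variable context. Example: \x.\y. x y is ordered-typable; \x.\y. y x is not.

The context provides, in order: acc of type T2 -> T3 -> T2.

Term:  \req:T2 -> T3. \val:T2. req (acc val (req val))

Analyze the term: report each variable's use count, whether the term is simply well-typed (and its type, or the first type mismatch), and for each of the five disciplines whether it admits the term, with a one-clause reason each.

variable uses: acc=1; req (bound)=2; val (bound)=2
use order (left to right): req, acc, val, req, val
typing: ✓ — (T2 -> T3) -> T2 -> T3
ordered ✗ (needs contraction — req ×2, val ×2)
linear ✗ (needs contraction — req ×2, val ×2)
affine ✗ (needs contraction — req ×2, val ×2)
relevant ✓ (at least one use each (acc, req, val))
unrestricted ✓ (type-checks ((T2 -> T3) -> T2 -> T3) and nothing is barred)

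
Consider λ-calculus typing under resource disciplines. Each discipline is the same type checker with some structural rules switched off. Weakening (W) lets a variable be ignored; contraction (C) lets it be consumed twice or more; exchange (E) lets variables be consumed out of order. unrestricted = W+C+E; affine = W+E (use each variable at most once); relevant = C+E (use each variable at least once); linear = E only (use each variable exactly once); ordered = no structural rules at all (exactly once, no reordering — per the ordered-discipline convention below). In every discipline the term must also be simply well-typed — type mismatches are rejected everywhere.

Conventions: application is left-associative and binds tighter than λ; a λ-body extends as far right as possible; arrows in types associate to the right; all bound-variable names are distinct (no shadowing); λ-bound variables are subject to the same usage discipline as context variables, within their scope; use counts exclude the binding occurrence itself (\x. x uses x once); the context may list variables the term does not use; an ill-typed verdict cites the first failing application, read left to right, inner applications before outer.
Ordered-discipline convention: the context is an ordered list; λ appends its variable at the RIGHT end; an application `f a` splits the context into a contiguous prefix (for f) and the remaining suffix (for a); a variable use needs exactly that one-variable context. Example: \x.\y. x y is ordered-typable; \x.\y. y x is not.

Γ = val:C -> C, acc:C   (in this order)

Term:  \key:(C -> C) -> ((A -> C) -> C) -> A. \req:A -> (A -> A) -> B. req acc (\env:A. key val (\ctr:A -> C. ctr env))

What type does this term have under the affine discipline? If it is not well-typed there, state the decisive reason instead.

not well-typed under affine — a type mismatch blocks all five
use counts: val: 1, acc: 1, key [bound]: 1, req [bound]: 1, env [bound]: 1, ctr [bound]: 1
order of uses: req, acc, key, val, ctr, env
typing: ill-typed: an application expects A but receives C
across the five disciplines: ordered ✗, linear ✗, affine ✗, relevant ✗, unrestricted ✗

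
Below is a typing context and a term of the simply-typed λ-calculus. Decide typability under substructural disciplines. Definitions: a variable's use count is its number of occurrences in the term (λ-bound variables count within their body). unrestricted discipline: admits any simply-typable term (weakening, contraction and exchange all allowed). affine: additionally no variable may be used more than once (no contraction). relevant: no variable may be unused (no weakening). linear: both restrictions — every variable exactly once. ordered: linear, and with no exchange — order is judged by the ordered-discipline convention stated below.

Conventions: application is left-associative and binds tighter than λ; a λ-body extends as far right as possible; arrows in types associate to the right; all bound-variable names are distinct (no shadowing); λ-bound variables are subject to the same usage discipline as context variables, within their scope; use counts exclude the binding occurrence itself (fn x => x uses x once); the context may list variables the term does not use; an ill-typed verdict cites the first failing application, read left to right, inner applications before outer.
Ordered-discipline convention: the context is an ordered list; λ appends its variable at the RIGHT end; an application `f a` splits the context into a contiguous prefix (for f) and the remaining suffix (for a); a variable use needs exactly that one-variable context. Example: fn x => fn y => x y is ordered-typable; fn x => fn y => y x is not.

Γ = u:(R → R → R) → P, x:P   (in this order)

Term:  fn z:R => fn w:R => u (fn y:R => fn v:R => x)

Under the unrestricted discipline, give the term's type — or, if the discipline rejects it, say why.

not well-typed under unrestricted — a type mismatch blocks all five
usage: u: 1×; x: 1×; z (λ-bound): 0×; w (λ-bound): 0×; y (λ-bound): 0×; v (λ-bound): 0×
left-to-right use order: u, x
typing: ill-typed: argument of type R → R → P where R → R → R is required
summary: ordered ✗; linear ✗; affine ✗; relevant ✗; unrestricted ✗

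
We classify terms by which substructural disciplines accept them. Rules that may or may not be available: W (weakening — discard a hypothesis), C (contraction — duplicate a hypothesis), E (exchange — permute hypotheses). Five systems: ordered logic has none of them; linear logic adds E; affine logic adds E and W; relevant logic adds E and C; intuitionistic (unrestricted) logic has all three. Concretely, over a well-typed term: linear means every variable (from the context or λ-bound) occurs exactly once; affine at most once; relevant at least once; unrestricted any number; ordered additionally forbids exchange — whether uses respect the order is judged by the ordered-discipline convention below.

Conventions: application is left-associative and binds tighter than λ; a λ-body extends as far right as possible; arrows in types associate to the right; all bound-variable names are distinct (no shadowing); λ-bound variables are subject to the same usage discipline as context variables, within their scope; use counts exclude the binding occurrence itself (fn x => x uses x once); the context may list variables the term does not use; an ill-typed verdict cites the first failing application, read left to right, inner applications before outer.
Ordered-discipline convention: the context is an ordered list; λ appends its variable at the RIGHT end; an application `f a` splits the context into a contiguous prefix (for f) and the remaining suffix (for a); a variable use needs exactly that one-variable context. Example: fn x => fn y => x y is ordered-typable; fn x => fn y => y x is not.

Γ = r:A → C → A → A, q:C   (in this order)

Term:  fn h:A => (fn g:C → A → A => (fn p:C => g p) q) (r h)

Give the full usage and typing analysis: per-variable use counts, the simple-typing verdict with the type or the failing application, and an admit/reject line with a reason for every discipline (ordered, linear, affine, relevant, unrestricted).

usage: r: 1×; q: 1×; h [bound]: 1×; g [bound]: 1×; p [bound]: 1×
uses in reading order: g, p, q, r, h
typing: ✓ — A → A → A
ordered: ✗, needs exchange: uses follow g, p, q, r, h
linear: ✓, single use per variable (r, q, h, g, p)
affine: ✓, at most one use each (r, q, h, g, p)
relevant: ✓, every one of r, q, h, g, p appears
unrestricted: ✓, type-checks (A → A → A) and nothing is barred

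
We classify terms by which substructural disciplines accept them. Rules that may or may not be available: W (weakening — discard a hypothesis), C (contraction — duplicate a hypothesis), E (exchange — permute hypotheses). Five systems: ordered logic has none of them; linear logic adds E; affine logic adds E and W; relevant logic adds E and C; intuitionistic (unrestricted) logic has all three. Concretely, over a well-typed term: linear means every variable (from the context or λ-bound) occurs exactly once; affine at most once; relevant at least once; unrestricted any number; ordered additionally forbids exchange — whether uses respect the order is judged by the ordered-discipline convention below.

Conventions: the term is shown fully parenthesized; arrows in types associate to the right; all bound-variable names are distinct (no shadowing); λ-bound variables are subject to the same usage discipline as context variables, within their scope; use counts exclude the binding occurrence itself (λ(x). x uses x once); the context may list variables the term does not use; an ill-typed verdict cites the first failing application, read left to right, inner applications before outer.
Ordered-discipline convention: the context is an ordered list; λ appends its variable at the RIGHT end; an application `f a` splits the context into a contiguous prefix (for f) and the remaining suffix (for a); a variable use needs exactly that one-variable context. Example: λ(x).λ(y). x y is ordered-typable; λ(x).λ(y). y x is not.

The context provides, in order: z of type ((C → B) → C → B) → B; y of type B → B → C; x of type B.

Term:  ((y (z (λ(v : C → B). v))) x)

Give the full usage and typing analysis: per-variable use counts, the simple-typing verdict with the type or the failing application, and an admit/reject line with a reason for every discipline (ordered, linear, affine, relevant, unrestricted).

usage: z=1; y=1; x=1; v (bound)=1
uses in reading order: y, z, v, x
typing: well-typed at C
ordered: ✗, no ordered split (uses run y, z, v, x)
linear: ✓, each of z, y, x, v used exactly once
affine: ✓, z, y, x, v: no repeats, contraction unneeded
relevant: ✓, every one of z, y, x, v appears
unrestricted: ✓, type-checks (C) and nothing is barred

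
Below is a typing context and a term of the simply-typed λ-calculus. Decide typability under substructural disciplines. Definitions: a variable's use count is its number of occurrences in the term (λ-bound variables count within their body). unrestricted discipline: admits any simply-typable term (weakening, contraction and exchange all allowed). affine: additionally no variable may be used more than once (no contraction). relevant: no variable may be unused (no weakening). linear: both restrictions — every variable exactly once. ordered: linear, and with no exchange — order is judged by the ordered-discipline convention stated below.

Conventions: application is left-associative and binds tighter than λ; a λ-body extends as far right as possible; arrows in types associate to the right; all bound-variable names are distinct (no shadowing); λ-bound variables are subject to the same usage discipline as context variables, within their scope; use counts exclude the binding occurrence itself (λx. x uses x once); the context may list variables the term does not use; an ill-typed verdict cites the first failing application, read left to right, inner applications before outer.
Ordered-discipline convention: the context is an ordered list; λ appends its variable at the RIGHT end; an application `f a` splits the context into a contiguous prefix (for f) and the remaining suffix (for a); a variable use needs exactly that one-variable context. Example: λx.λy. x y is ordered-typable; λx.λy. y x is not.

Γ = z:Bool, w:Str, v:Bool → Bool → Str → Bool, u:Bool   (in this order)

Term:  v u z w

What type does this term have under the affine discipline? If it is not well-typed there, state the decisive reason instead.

term : Bool
variable uses: z ×1; w ×1; v ×1; u ×1
uses in reading order: v, u, z, w
typing: the term checks, with type Bool
all disciplines: ordered ✗; linear ✓; affine ✓; relevant ✓; unrestricted ✓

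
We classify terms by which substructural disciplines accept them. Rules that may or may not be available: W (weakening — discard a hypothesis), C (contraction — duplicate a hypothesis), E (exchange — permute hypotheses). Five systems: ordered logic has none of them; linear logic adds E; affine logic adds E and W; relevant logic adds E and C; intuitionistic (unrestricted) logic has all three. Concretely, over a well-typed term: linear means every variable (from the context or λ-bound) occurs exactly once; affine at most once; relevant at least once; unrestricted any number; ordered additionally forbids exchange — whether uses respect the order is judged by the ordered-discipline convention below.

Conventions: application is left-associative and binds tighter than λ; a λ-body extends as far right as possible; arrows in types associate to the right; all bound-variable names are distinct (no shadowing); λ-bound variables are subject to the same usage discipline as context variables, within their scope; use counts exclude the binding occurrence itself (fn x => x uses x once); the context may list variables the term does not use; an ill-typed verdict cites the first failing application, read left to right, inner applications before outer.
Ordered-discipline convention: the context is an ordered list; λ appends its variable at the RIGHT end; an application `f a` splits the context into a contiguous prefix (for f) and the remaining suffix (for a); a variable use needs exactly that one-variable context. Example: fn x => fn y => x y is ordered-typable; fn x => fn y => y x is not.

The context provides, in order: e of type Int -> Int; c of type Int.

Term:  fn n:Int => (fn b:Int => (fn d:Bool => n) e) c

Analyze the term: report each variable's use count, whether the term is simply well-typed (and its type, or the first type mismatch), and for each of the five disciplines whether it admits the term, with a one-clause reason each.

use counts: e ×1, c ×1, n (λ-bound) ×1, b (λ-bound) ×0, d (λ-bound) ×0
left-to-right use order: n, e, c
typing: ill-typed: an argument Int -> Int mismatches the expected Bool
ordered ✗ (fails simple typing)
linear ✗ (a type mismatch blocks all five)
affine ✗ (the type mismatch rejects it)
relevant ✗ (not simply typable)
unrestricted ✗ (fails simple typing)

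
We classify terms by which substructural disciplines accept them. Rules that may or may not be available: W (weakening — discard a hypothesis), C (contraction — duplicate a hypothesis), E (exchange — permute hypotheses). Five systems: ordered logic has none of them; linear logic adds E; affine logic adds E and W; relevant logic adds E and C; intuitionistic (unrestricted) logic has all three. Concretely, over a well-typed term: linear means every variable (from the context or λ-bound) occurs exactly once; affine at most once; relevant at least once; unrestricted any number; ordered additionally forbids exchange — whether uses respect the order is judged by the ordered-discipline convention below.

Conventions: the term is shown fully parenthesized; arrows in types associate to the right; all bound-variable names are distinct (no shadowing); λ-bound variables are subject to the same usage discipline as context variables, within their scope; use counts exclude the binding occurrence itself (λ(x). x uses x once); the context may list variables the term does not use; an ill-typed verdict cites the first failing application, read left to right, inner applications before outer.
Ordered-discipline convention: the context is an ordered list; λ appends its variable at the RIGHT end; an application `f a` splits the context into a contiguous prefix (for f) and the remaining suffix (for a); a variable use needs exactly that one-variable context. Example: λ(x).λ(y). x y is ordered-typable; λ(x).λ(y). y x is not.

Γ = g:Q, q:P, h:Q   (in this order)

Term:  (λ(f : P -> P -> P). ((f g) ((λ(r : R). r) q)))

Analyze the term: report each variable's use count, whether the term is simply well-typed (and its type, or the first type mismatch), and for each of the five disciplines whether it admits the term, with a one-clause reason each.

usage: g=1; q=1; h=0; f (bound)=1; r (bound)=1
use order (left to right): f, g, r, q
typing: ill-typed: an application expects P but receives Q
ordered: ✗ — a type mismatch blocks all five
linear: ✗ — the type mismatch rejects it
affine: ✗ — not simply typable
relevant: ✗ — fails simple typing
unrestricted: ✗ — a type mismatch blocks all five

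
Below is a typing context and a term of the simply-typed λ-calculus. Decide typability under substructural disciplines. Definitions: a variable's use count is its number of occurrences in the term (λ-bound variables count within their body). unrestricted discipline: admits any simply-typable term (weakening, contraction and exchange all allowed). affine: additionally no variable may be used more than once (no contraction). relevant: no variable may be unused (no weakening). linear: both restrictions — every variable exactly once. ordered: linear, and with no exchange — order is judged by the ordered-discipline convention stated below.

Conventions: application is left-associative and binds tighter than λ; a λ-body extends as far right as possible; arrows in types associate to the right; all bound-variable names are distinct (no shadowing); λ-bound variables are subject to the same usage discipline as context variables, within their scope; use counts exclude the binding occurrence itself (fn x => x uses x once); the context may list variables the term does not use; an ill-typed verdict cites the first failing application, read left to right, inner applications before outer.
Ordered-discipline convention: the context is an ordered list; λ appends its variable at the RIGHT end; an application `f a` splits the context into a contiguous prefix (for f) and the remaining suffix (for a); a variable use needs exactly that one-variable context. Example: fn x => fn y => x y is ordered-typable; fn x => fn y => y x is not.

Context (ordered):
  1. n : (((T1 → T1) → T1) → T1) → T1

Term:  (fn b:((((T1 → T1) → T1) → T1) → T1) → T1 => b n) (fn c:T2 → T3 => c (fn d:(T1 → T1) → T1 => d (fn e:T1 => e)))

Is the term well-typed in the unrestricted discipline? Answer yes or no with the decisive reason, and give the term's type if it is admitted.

no — not simply typable
variable uses: n=1, b (bound)=1, c (bound)=1, d (bound)=1, e (bound)=1
use order (left to right): b, n, c, d, e
typing: ill-typed: argument of type ((T1 → T1) → T1) → T1 where T2 is required
across the five disciplines: ordered ✗, linear ✗, affine ✗, relevant ✗, unrestricted ✗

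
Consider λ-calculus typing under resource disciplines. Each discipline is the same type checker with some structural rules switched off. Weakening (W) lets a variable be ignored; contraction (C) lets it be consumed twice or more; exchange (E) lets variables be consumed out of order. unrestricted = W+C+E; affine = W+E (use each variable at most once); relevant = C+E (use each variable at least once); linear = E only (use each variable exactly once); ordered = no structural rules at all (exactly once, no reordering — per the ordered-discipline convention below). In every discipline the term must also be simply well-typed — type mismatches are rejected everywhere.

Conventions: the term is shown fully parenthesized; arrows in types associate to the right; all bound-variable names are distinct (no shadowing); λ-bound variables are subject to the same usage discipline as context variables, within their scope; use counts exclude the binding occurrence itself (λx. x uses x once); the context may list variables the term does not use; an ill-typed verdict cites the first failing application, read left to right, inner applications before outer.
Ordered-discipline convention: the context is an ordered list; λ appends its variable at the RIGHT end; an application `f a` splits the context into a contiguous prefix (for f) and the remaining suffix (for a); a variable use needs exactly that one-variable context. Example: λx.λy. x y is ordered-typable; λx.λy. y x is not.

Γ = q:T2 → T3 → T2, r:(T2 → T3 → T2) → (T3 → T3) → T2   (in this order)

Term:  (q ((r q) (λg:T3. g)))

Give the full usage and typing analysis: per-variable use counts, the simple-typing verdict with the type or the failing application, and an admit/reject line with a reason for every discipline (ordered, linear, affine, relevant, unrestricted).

usage: q: 2, r: 1, g [bound]: 1
left-to-right use order: q, r, q, g
typing: well-typed — term : T3 → T2
ordered: ✗ — repeated use of q ×2
linear: ✗ — repeated use of q ×2
affine: ✗ — repeated use of q ×2
relevant: ✓ — q, r, g: all used, weakening unneeded
unrestricted: ✓ — typability at T3 → T2 is all that's needed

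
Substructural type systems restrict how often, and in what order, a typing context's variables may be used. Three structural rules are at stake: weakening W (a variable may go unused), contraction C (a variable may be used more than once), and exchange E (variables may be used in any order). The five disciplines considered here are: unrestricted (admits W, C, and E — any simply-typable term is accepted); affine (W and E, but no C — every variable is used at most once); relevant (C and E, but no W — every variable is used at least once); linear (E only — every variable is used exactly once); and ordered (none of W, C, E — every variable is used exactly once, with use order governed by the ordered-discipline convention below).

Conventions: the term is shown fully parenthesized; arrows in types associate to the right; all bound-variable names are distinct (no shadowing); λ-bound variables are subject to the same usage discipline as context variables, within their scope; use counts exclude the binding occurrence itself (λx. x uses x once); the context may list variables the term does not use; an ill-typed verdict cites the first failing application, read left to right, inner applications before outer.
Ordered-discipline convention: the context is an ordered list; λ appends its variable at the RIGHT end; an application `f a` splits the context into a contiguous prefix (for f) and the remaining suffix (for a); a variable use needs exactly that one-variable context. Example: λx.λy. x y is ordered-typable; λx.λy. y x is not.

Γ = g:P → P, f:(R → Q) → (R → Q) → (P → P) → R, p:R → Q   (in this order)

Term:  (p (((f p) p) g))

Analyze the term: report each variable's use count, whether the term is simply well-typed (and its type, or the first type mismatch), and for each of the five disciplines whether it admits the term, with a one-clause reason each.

variable uses: g: 1×; f: 1×; p: 3×
left-to-right use order: p, f, p, p, g
typing: well-typed at Q
ordered: ✗ — repeated use of p ×3
linear: ✗ — repeated use of p ×3
affine: ✗ — repeated use of p ×3
relevant: ✓ — none of g, f, p goes unused
unrestricted: ✓ — type-checks (Q) and nothing is barred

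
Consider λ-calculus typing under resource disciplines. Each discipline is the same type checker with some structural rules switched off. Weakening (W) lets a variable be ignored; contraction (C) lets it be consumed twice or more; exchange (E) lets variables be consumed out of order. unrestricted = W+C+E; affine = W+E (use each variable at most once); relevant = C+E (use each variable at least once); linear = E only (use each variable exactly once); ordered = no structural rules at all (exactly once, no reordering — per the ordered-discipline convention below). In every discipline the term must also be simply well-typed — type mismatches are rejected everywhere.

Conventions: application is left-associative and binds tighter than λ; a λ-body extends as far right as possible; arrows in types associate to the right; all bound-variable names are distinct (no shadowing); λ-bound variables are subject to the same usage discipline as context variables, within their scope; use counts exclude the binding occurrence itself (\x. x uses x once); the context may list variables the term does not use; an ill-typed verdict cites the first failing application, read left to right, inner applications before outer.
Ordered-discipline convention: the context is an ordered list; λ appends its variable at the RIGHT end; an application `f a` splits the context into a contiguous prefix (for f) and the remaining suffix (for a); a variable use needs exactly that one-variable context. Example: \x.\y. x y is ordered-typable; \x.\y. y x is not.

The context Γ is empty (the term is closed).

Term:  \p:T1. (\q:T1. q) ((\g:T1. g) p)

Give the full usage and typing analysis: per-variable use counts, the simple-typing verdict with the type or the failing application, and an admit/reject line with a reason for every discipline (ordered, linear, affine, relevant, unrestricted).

usage: p (bound): 1×; q (bound): 1×; g (bound): 1×
order of uses: q, g, p
typing: ✓ — T1 -> T1
ordered: ✓ — single-use (p, q, g), ordered derivation ok
linear: ✓ — single use per variable (p, q, g)
affine: ✓ — none of p, q, g used more than once
relevant: ✓ — every one of p, q, g appears
unrestricted: ✓ — type-checks (T1 -> T1) and nothing is barred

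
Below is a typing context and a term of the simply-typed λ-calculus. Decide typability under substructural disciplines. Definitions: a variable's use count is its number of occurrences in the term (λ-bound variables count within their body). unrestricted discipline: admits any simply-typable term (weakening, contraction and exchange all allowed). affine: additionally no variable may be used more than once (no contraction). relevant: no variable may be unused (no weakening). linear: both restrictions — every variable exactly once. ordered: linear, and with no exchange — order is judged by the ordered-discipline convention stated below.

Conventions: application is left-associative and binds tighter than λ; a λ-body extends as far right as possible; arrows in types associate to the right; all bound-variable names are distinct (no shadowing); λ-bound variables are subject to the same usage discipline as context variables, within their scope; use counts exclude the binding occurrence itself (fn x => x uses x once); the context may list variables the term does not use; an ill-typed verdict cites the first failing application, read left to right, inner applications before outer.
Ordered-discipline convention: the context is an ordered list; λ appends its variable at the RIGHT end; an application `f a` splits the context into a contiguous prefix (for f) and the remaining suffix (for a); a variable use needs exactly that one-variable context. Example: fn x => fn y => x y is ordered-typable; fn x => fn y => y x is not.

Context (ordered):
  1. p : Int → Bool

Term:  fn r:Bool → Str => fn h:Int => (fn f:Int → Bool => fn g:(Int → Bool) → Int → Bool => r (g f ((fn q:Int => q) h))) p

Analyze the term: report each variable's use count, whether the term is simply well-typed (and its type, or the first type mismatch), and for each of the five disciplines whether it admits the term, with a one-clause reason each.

counts: p ×1, r [bound] ×1, h [bound] ×1, f [bound] ×1, g [bound] ×1, q [bound] ×1
use order (left to right): r, g, f, q, h, p
typing: well-typed at (Bool → Str) → Int → ((Int → Bool) → Int → Bool) → Str
ordered: ✗ — use order r, g, f, q, h, p needs exchange
linear: ✓ — exactly-once usage across p, r, h, f, g, q
affine: ✓ — at most one use each (p, r, h, f, g, q)
relevant: ✓ — at least one use each (p, r, h, f, g, q)
unrestricted: ✓ — typability at (Bool → Str) → Int → ((Int → Bool) → Int → Bool) → Str is all that's needed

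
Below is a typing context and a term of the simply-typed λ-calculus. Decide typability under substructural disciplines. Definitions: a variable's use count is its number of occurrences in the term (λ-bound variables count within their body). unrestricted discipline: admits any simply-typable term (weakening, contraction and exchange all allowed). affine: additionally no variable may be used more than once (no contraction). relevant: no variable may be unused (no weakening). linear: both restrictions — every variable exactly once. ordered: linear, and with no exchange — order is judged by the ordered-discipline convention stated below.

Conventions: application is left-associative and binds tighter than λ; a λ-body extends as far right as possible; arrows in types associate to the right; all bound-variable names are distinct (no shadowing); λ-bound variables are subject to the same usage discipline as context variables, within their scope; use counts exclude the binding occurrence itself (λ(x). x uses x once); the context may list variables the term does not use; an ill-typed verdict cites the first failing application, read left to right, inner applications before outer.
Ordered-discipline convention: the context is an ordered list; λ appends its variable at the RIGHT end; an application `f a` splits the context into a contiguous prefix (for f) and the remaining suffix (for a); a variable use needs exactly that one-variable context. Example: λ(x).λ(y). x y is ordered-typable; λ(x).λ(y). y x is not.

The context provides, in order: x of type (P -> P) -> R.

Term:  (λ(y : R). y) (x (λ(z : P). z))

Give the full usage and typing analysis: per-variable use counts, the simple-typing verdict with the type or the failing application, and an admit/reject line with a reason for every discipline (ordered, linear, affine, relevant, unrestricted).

counts: x=1; y (λ-bound)=1; z (λ-bound)=1
uses in reading order: y, x, z
typing: ✓ — R
ordered ✓ (x, y, z: once each, no exchange needed)
linear ✓ (x, y, z: one use apiece)
affine ✓ (no duplicate uses among x, y, z)
relevant ✓ (every one of x, y, z appears)
unrestricted ✓ (typability at R is all that's needed)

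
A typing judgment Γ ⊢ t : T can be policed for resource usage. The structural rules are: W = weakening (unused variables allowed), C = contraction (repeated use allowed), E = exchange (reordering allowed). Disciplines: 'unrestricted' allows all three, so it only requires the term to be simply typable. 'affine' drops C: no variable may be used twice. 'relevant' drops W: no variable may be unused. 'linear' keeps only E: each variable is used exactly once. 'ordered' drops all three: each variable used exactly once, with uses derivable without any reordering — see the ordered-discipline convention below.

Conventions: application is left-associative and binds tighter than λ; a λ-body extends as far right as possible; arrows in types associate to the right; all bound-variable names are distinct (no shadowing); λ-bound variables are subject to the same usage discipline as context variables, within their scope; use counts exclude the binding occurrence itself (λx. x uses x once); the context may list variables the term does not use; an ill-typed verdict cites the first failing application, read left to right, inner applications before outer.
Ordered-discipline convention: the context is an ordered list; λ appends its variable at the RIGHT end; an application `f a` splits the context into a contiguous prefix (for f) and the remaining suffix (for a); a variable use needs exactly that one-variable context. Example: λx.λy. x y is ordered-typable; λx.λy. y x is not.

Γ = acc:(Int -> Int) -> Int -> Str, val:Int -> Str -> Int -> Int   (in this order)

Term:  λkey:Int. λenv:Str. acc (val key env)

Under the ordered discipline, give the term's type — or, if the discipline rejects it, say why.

term : Int -> Str -> Int -> Str
usage: acc: 1×, val: 1×, key [bound]: 1×, env [bound]: 1×
left-to-right use order: acc, val, key, env
typing: well-typed at Int -> Str -> Int -> Str
across the five disciplines: ordered ✓ | linear ✓ | affine ✓ | relevant ✓ | unrestricted ✓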